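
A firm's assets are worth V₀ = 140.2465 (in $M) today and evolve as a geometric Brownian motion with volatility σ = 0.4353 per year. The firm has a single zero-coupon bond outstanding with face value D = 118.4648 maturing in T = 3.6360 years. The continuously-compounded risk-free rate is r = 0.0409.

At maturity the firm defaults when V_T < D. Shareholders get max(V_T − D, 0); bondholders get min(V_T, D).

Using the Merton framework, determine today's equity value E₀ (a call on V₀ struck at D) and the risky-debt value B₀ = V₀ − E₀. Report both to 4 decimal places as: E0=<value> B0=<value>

With assets at 140.2465 and a single debt payment of 118.4648 at 3.6360 years:
d₁ = [ln(V₀/D) + (r + σ²/2)T] / (σ√T)
   = [ln(140.2465/118.4648) + (0.0409 + 0.5·0.4353²)·3.6360] / (0.4353·√3.6360)
   = [0.168786 + 0.493198] / 0.830043 = 0.797530
d₂ = d₁ − σ√T = 0.797530 − 0.830043 = -0.032513
N(d₁) = 0.787428,  N(d₂) = 0.487031,  e^(−rT) = 0.861817
E₀ = V₀·N(d₁) − D·e^(−rT)·N(d₂)
   = 140.2465·0.787428 − 118.4648·0.861817·0.487031 = 60.710608
B₀ = V₀ − E₀ = 140.2465 − 60.710608 = 79.535892

E0=60.7106 B0=79.5359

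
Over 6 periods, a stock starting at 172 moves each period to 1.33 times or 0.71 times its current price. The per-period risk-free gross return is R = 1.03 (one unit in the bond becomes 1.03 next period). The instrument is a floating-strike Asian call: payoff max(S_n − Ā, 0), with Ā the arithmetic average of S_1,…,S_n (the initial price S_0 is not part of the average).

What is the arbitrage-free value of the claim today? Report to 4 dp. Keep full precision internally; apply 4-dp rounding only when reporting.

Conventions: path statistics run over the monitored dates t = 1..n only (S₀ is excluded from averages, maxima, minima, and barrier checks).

price = 31.9440

No-arbitrage gives p* = (R−d)/(u−d) = 0.5161: enumerate every path, weight its payoff by its p*-probability, and discount by R^6.
Enumerate all 2^6 = 64 price paths (U = up ×1.33, D = down ×0.71); each path with k up-moves has probability p*^k·(1−p*)^(6−k).
DDDDDD: Ā=61.1933, payoff=0.0000, prob=0.012834
UDDDDD: Ā=114.6298, payoff=0.0000, prob=0.013690
DUDDDD: Ā=96.8564, payoff=0.0000, prob=0.013690
UUDDDD: Ā=181.4353, payoff=0.0000, prob=0.014603
DDUDDD: Ā=84.2374, payoff=0.0000, prob=0.013690
UDUDDD: Ā=157.7967, payoff=0.0000, prob=0.014603
DUUDDD: Ā=140.0234, payoff=0.0000, prob=0.014603
UUUDDD: Ā=262.2974, payoff=0.0000, prob=0.015576
DDDUDD: Ā=75.2778, payoff=0.0000, prob=0.013690
UDDUDD: Ā=141.0134, payoff=0.0000, prob=0.014603
DUDUDD: Ā=123.2400, payoff=0.0000, prob=0.014603
UUDUDD: Ā=230.8581, payoff=0.0000, prob=0.015576
DDUUDD: Ā=110.6210, payoff=0.0000, prob=0.014603
UDUUDD: Ā=207.2196, payoff=0.0000, prob=0.015576
DUUUDD: Ā=189.4463, payoff=0.0000, prob=0.015576
UUUUDD: Ā=354.8782, payoff=0.0000, prob=0.016615
DDDDUD: Ā=68.9165, payoff=0.0000, prob=0.013690
UDDDUD: Ā=129.0972, payoff=0.0000, prob=0.014603
DUDDUD: Ā=111.3239, payoff=0.0000, prob=0.014603
UUDDUD: Ā=208.5363, payoff=0.0000, prob=0.015576
DDUDUD: Ā=98.7048, payoff=0.0000, prob=0.014603
UDUDUD: Ā=184.8977, payoff=0.0000, prob=0.015576
DUUDUD: Ā=167.1244, payoff=0.0000, prob=0.015576
UUUDUD: Ā=313.0640, payoff=0.0000, prob=0.016615
DDDUUD: Ā=89.7453, payoff=0.0000, prob=0.014603
UDDUUD: Ā=168.1144, payoff=0.0000, prob=0.015576
DUDUUD: Ā=150.3410, payoff=0.0000, prob=0.015576
UUDUUD: Ā=281.6247, payoff=0.0000, prob=0.016615
DDUUUD: Ā=137.7220, payoff=7.1080, prob=0.015576
UDUUUD: Ā=257.9862, payoff=13.3150, prob=0.016615
DUUUUD: Ā=240.2129, payoff=31.0883, prob=0.016615
UUUUUD: Ā=449.9762, payoff=58.2359, prob=0.017722
DDDDDU: Ā=64.4000, payoff=0.0000, prob=0.013690
UDDDDU: Ā=120.6367, payoff=0.0000, prob=0.014603
DUDDDU: Ā=102.8634, payoff=0.0000, prob=0.014603
UUDDDU: Ā=192.6877, payoff=0.0000, prob=0.015576
DDUDDU: Ā=90.2443, payoff=0.0000, prob=0.014603
UDUDDU: Ā=169.0492, payoff=0.0000, prob=0.015576
DUUDDU: Ā=151.2759, payoff=0.0000, prob=0.015576
UUUDDU: Ā=283.3759, payoff=0.0000, prob=0.016615
DDDUDU: Ā=81.2848, payoff=0.0000, prob=0.014603
UDDUDU: Ā=152.2658, payoff=0.0000, prob=0.015576
DUDUDU: Ā=134.4925, payoff=10.3375, prob=0.015576
UUDUDU: Ā=251.9367, payoff=19.3645, prob=0.016615
DDUUDU: Ā=121.8734, payoff=22.9565, prob=0.015576
UDUUDU: Ā=228.2981, payoff=43.0031, prob=0.016615
DUUUDU: Ā=210.5248, payoff=60.7764, prob=0.016615
UUUUDU: Ā=394.3633, payoff=113.8488, prob=0.017722
DDDDUU: Ā=74.9235, payoff=2.3917, prob=0.014603
UDDDUU: Ā=140.3497, payoff=4.4803, prob=0.015576
DUDDUU: Ā=122.5763, payoff=22.2536, prob=0.015576
UUDDUU: Ā=229.6148, payoff=41.6864, prob=0.016615
DDUDUU: Ā=109.9573, payoff=34.8727, prob=0.015576
UDUDUU: Ā=205.9763, payoff=65.3249, prob=0.016615
DUUDUU: Ā=188.2029, payoff=83.0983, prob=0.016615
UUUDUU: Ā=352.5491, payoff=155.6630, prob=0.017722
DDDUUU: Ā=100.9977, payoff=43.8322, prob=0.015576
UDDUUU: Ā=189.1929, payoff=82.1083, prob=0.016615
DUDUUU: Ā=171.4196, payoff=99.8816, prob=0.016615
UUDUUU: Ā=321.1099, payoff=187.1022, prob=0.017722
DDUUUU: Ā=158.8005, payoff=112.5007, prob=0.016615
UDUUUU: Ā=297.4714, payoff=210.7407, prob=0.017722
DUUUUU: Ā=279.6980, payoff=228.5141, prob=0.017722
UUUUUU: Ā=523.9414, payoff=428.0616, prob=0.018904
Price = Σ prob·payoff / R^6 = 38.142780 / 1.194052 = 31.9440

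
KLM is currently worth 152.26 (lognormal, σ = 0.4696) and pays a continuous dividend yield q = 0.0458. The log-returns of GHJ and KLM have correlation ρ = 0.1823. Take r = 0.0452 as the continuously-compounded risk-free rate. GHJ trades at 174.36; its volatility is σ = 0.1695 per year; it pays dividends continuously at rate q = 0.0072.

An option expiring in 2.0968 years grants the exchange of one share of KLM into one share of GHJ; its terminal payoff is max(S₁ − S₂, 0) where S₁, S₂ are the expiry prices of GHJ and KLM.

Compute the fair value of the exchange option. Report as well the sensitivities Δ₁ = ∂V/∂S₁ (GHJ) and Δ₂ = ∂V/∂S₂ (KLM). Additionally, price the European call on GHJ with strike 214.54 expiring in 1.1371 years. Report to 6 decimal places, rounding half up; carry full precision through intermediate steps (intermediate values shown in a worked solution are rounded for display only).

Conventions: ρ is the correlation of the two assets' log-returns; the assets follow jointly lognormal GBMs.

exchange price = 59.935531
Δ1 = 0.733674
Δ2 = -0.446525
price(GHJ call K=214.54) = 3.348128

σ_eff = √(σ₁² + σ₂² − 2ρσ₁σ₂) = √(0.1695² + 0.4696² − 2·0.1823·0.1695·0.4696) = 0.469290
d₁ = (ln(S₁/S₂) + (q₂ − q₁ + σ_eff²/2)T) / (σ_eff√T) = (ln(174.36/152.26) + (0.0458 − 0.0072 + 0.110117)·2.0968) / 0.679548 = 0.658323
d₂ = d₁ − σ_eff√T = 0.658323 − 0.679548 = -0.021225
N(d₁) = 0.744835,  N(d₂) = 0.491533
V = S₁·e^{−q₁T}·N(d₁) − S₂·e^{−q₂T}·N(d₂) = 127.923445 − 67.987914 = 59.935531
Δ₁ = e^{−q₁T}·N(d₁) = 0.733674;  Δ₂ = −e^{−q₂T}·N(d₂) = -0.446525
[vanilla: GHJ call K=214.54]
σ√T = 0.1695·√1.1371 = 0.180746
d₁ = (ln(S/K) + (r−q+σ²/2)T) / (σ√T) = (ln(174.36/214.54) + (0.0452−0.0072+0.1695²/2)·1.1371) / 0.180746 = (-0.207374 + 0.059544) / 0.180746 = -0.817886
d₂ = d₁ − σ√T = -0.817886 − 0.180746 = -0.998632
e^{−rT} = 0.949902
e^{−qT} = 0.991846
N(d₁) = 0.206711,  N(d₂) = 0.158987
price = S·e^{−qT}·N(d₁) − K·e^{−rT}·N(d₂) = 35.748291 − 32.400163 = 3.348128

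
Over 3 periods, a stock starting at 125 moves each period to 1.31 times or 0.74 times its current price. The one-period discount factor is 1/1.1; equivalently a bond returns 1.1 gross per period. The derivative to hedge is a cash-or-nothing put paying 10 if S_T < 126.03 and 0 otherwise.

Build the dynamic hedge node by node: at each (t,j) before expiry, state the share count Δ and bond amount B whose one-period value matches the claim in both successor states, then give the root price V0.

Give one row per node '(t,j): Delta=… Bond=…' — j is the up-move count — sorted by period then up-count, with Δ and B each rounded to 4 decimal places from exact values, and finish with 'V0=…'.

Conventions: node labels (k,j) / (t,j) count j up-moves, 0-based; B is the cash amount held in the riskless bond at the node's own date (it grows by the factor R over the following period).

(0,0): Delta=-0.0540 Bond=9.0554
(1,0): Delta=-0.1089 Bond=15.0409
(1,1): Delta=-0.0359 Bond=6.9977
(2,0): Delta=0.0000 Bond=9.0909
(2,1): Delta=-0.1448 Bond=20.8931
(2,2): Delta=0.0000 Bond=0.0000
V0=2.3079

Under the risk-neutral measure, an up-move has probability p* = (R−d)/(u−d) = 0.6316 and values discount at R = 1.1.
At maturity the claim pays: V(3,0)=10.0000, V(3,1)=10.0000, V(3,2)=0.0000, V(3,3)=0.0000
(2,0): S=68.4500. Δ = (V_up−V_dn)/(S_up−S_dn) = (10.0000−10.0000)/(89.6695−50.6530) = 0.0000. V = [p*·10.0000 + (1−p*)·10.0000]/1.1 = 9.0909. B = V − Δ·S = 9.0909.
(2,1): S=121.1750. Δ = (V_up−V_dn)/(S_up−S_dn) = (0.0000−10.0000)/(158.7392−89.6695) = -0.1448. V = [p*·0.0000 + (1−p*)·10.0000]/1.1 = 3.3493. B = V − Δ·S = 20.8931.
(2,2): S=214.5125. Δ = (V_up−V_dn)/(S_up−S_dn) = (0.0000−0.0000)/(281.0114−158.7392) = 0.0000. V = [p*·0.0000 + (1−p*)·0.0000]/1.1 = 0.0000. B = V − Δ·S = 0.0000.
(1,0): S=92.5000. Δ = (V_up−V_dn)/(S_up−S_dn) = (3.3493−9.0909)/(121.1750−68.4500) = -0.1089. V = [p*·3.3493 + (1−p*)·9.0909]/1.1 = 4.9678. B = V − Δ·S = 15.0409.
(1,1): S=163.7500. Δ = (V_up−V_dn)/(S_up−S_dn) = (0.0000−3.3493)/(214.5125−121.1750) = -0.0359. V = [p*·0.0000 + (1−p*)·3.3493]/1.1 = 1.1218. B = V − Δ·S = 6.9977.
(0,0): S=125.0000. Δ = (V_up−V_dn)/(S_up−S_dn) = (1.1218−4.9678)/(163.7500−92.5000) = -0.0540. V = [p*·1.1218 + (1−p*)·4.9678]/1.1 = 2.3079. B = V − Δ·S = 9.0554.
Sanity check at the root: Δ(0,0)·S0 + B(0,0) reproduces V0 = 2.3079.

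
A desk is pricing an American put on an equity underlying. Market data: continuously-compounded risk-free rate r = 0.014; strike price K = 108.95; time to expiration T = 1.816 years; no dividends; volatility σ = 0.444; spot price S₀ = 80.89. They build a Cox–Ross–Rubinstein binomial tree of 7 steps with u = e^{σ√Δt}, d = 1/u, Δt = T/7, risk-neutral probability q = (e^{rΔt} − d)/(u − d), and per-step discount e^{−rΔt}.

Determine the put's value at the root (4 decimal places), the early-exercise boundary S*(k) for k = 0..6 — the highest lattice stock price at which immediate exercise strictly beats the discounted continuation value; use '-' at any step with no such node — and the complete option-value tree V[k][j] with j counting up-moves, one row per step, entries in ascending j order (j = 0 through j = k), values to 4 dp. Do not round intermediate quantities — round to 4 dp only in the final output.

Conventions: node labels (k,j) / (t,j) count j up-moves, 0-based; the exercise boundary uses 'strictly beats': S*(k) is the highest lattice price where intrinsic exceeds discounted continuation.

params: Δt=0.25943 u=1.25376 d=0.79760 q=0.45168 e^(-rΔt)=0.99637
t_7 payoffs: 92.3391 82.8391 67.9059 44.4321 7.5333 0.0000 0.0000 0.0000
t_6: node(6,0) S=20.8261 payoff=88.1239 vs cont=87.7290 → 88.1239 [stop]  node(6,1) S=32.7368 payoff=76.2132 vs cont=75.8182 → 76.2132 [stop]  node(6,2) S=51.4595 payoff=57.4905 vs cont=57.0955 → 57.4905 [stop]  node(6,3) S=80.8900 payoff=28.0600 vs cont=27.6650 → 28.0600 [stop]  node(6,4) S=127.1523 payoff=0.0000 vs cont=4.1157 → 4.1157 [wait]  node(6,5) S=199.8726 payoff=0.0000 vs cont=0.0000 → 0.0000 [wait]  node(6,6) S=314.1830 payoff=0.0000 vs cont=0.0000 → 0.0000 [wait]  ⇒ S*(6)=80.8900
t_5: node(5,0) S=26.1109 payoff=82.8391 vs cont=82.4441 → 82.8391 [stop]  node(5,1) S=41.0441 payoff=67.9059 vs cont=67.5109 → 67.9059 [stop]  node(5,2) S=64.5179 payoff=44.4321 vs cont=44.0371 → 44.4321 [stop]  node(5,3) S=101.4167 payoff=7.5333 vs cont=17.1823 → 17.1823 [wait]  node(5,4) S=159.4185 payoff=0.0000 vs cont=2.2485 → 2.2485 [wait]  node(5,5) S=250.5925 payoff=0.0000 vs cont=0.0000 → 0.0000 [wait]  ⇒ S*(5)=64.5179
t_4: node(4,0) S=32.7368 payoff=76.2132 vs cont=75.8182 → 76.2132 [stop]  node(4,1) S=51.4595 payoff=57.4905 vs cont=57.0955 → 57.4905 [stop]  node(4,2) S=80.8900 payoff=28.0600 vs cont=32.0075 → 32.0075 [wait]  node(4,3) S=127.1523 payoff=0.0000 vs cont=10.3992 → 10.3992 [wait]  node(4,4) S=199.8726 payoff=0.0000 vs cont=1.2284 → 1.2284 [wait]  ⇒ S*(4)=51.4595
t_3: node(3,0) S=41.0441 payoff=67.9059 vs cont=67.5109 → 67.9059 [stop]  node(3,1) S=64.5179 payoff=44.4321 vs cont=45.8136 → 45.8136 [wait]  node(3,2) S=101.4167 payoff=7.5333 vs cont=22.1668 → 22.1668 [wait]  node(3,3) S=159.4185 payoff=0.0000 vs cont=6.2343 → 6.2343 [wait]  ⇒ S*(3)=41.0441
t_2: node(2,0) S=51.4595 payoff=57.4905 vs cont=57.7173 → 57.7173 [wait]  node(2,1) S=80.8900 payoff=28.0600 vs cont=35.0055 → 35.0055 [wait]  node(2,2) S=127.1523 payoff=0.0000 vs cont=14.9161 → 14.9161 [wait]  ⇒ S*(2)=-
t_1: node(1,0) S=64.5179 payoff=44.4321 vs cont=47.2868 → 47.2868 [wait]  node(1,1) S=101.4167 payoff=7.5333 vs cont=25.8375 → 25.8375 [wait]  ⇒ S*(1)=-
t_0: node(0,0) S=80.8900 payoff=28.0600 vs cont=37.4623 → 37.4623 [wait]  ⇒ S*(0)=-

price = 37.4623
boundary = - - - 41.0441 51.4595 64.5179 80.8900
tree:
37.4623
47.2868 25.8375
57.7173 35.0055 14.9161
67.9059 45.8136 22.1668 6.2343
76.2132 57.4905 32.0075 10.3992 1.2284
82.8391 67.9059 44.4321 17.1823 2.2485 0.0000
88.1239 76.2132 57.4905 28.0600 4.1157 0.0000 0.0000
92.3391 82.8391 67.9059 44.4321 7.5333 0.0000 0.0000 0.0000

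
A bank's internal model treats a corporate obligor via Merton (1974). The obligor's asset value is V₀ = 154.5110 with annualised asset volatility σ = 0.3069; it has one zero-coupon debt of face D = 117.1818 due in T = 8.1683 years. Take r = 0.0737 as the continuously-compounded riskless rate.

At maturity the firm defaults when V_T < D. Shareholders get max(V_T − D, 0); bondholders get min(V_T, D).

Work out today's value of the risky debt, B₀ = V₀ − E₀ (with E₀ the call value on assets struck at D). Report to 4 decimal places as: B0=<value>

B0=57.3552

Equity is a call on the firm's assets struck at D = 117.1818:
d₁ = [ln(V₀/D) + (r + σ²/2)T] / (σ√T)
   = [ln(154.5110/117.1818) + (0.0737 + 0.5·0.3069²)·8.1683] / (0.3069·√8.1683)
   = [0.276539 + 0.986680] / 0.877128 = 1.440177
d₂ = d₁ − σ√T = 1.440177 − 0.877128 = 0.563049
N(d₁) = 0.925091,  N(d₂) = 0.713299,  e^(−rT) = 0.547713
E₀ = V₀·N(d₁) − D·e^(−rT)·N(d₂)
   = 154.5110·0.925091 − 117.1818·0.547713·0.713299 = 97.155802
B₀ = V₀ − E₀ = 154.5110 − 97.155802 = 57.355198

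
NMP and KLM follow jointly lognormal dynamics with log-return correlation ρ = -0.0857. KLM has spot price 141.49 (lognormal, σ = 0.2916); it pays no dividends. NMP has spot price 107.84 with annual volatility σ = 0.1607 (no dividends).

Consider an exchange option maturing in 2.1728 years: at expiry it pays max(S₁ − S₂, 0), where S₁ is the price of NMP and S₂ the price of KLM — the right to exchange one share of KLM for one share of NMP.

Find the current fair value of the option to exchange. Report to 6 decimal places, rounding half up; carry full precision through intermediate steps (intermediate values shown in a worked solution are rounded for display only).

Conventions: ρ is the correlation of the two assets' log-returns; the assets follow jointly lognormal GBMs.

σ_eff = √(σ₁² + σ₂² − 2ρσ₁σ₂) = √(0.1607² + 0.2916² − 2·-0.0857·0.1607·0.2916) = 0.344800
d₁ = (ln(S₁/S₂) + (q₂ − q₁ + σ_eff²/2)T) / (σ_eff√T) = (ln(107.84/141.49) + (0.0 − 0.0 + 0.059443)·2.1728) / 0.508249 = -0.280220
d₂ = d₁ − σ_eff√T = -0.280220 − 0.508249 = -0.788469
N(d₁) = 0.389654,  N(d₂) = 0.215211
V = S₁·e^{−q₁T}·N(d₁) − S₂·e^{−q₂T}·N(d₂) = 42.020321 − 30.450215 = 11.570106
Key observation: the rate r is irrelevant here: denominating values in KLM turns the exchange into a ratio option on S₁/S₂, and discounting at r drops out.

exchange price = 11.570106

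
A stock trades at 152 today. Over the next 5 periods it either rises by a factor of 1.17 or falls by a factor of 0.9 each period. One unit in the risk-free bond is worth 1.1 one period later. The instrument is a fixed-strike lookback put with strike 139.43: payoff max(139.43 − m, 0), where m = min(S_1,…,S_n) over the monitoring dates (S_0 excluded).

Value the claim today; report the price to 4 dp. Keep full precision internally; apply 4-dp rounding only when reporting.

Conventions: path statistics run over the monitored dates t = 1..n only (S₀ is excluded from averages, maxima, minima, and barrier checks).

price = 1.3689

Under the martingale measure an up-move has probability p* = 0.7407; value the claim as the probability-weighted average of per-path payoffs, discounted 5 periods at R = 1.1.
Enumerate all 2^5 = 32 price paths (U = up ×1.17, D = down ×0.9); each path with k up-moves has probability p*^k·(1−p*)^(5−k).
DDDDD: m=89.7545, payoff=49.6755, prob=0.001171
UDDDD: m=116.6808, payoff=22.7492, prob=0.003347
DUDDD: m=116.6808, payoff=22.7492, prob=0.003347
UUDDD: m=151.6851, payoff=0.0000, prob=0.009562
DDUDD: m=116.6808, payoff=22.7492, prob=0.003347
UDUDD: m=151.6851, payoff=0.0000, prob=0.009562
DUUDD: m=136.8000, payoff=2.6300, prob=0.009562
UUUDD: m=177.8400, payoff=0.0000, prob=0.027319
DDDUD: m=110.8080, payoff=28.6220, prob=0.003347
UDDUD: m=144.0504, payoff=0.0000, prob=0.009562
DUDUD: m=136.8000, payoff=2.6300, prob=0.009562
UUDUD: m=177.8400, payoff=0.0000, prob=0.027319
DDUUD: m=123.1200, payoff=16.3100, prob=0.009562
UDUUD: m=160.0560, payoff=0.0000, prob=0.027319
DUUUD: m=136.8000, payoff=2.6300, prob=0.027319
UUUUD: m=177.8400, payoff=0.0000, prob=0.078055
DDDDU: m=99.7272, payoff=39.7028, prob=0.003347
UDDDU: m=129.6454, payoff=9.7846, prob=0.009562
DUDDU: m=129.6454, payoff=9.7846, prob=0.009562
UUDDU: m=168.5390, payoff=0.0000, prob=0.027319
DDUDU: m=123.1200, payoff=16.3100, prob=0.009562
UDUDU: m=160.0560, payoff=0.0000, prob=0.027319
DUUDU: m=136.8000, payoff=2.6300, prob=0.027319
UUUDU: m=177.8400, payoff=0.0000, prob=0.078055
DDDUU: m=110.8080, payoff=28.6220, prob=0.009562
UDDUU: m=144.0504, payoff=0.0000, prob=0.027319
DUDUU: m=136.8000, payoff=2.6300, prob=0.027319
UUDUU: m=177.8400, payoff=0.0000, prob=0.078055
DDUUU: m=123.1200, payoff=16.3100, prob=0.027319
UDUUU: m=160.0560, payoff=0.0000, prob=0.078055
DUUUU: m=136.8000, payoff=2.6300, prob=0.078055
UUUUU: m=177.8400, payoff=0.0000, prob=0.223014
Price = Σ prob·payoff / R^5 = 2.204633 / 1.610510 = 1.3689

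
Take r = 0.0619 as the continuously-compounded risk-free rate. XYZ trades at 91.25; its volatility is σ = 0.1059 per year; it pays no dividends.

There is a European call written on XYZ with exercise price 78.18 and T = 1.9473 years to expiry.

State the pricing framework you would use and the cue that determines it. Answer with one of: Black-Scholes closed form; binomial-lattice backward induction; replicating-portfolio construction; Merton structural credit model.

Key observation: the strike-78.18 call on XYZ is European-exercise on a continuously-modelled lognormal underlying, so its value is a single closed-form evaluation.

framework: Black-Scholes closed form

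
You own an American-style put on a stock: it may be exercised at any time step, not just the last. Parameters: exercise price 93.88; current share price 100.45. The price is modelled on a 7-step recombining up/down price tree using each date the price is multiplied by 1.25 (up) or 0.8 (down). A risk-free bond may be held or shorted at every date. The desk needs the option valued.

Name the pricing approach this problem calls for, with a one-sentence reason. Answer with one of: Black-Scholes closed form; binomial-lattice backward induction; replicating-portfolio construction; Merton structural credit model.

Key observation: with exercise allowed before expiry on a discrete up/down model (7 steps from spot 100.45), the strike-93.88 put's value must be rolled back through the tree testing early exercise at each node.

framework: binomial-lattice backward induction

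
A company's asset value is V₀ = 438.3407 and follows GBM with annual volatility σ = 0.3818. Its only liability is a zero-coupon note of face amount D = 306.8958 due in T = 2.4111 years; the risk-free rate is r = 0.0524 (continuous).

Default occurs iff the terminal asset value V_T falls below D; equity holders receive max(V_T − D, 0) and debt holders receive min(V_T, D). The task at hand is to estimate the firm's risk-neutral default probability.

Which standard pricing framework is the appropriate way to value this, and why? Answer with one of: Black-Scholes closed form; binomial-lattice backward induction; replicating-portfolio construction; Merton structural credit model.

framework: Merton structural credit model

Key observation: the question is about default risk generated by asset-value dynamics against a debt face of 306.8958 — the structural framework prices exactly that.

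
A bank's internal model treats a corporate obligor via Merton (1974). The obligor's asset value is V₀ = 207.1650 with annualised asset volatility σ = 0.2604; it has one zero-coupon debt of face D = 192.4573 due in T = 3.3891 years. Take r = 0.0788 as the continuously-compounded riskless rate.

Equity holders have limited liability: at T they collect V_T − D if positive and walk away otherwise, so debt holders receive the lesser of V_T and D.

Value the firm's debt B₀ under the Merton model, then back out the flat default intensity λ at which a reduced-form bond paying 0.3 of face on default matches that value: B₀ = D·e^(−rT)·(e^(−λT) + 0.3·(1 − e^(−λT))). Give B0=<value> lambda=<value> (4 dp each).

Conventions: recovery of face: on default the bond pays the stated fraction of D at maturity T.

B0=135.7887 lambda=0.0351

With assets at 207.1650 and a single debt payment of 192.4573 at 3.3891 years:
d₁ = [ln(V₀/D) + (r + σ²/2)T] / (σ√T)
   = [ln(207.1650/192.4573) + (0.0788 + 0.5·0.2604²)·3.3891] / (0.2604·√3.3891)
   = [0.073641 + 0.381965] / 0.479384 = 0.950401
d₂ = d₁ − σ√T = 0.950401 − 0.479384 = 0.471017
N(d₁) = 0.829046,  N(d₂) = 0.681186,  e^(−rT) = 0.765626
E₀ = V₀·N(d₁) − D·e^(−rT)·N(d₂)
   = 207.1650·0.829046 − 192.4573·0.765626·0.681186 = 71.376272
B₀ = V₀ − E₀ = 207.1650 − 71.376272 = 135.788728
e^(−λT) = (B₀·e^(rT)/D − 0.3)/(1 − 0.3) = (135.7887·1.306120/192.4573 − 0.3)/0.7 = 0.88790884
λ = −ln(0.88790884)/3.3891 = 0.035079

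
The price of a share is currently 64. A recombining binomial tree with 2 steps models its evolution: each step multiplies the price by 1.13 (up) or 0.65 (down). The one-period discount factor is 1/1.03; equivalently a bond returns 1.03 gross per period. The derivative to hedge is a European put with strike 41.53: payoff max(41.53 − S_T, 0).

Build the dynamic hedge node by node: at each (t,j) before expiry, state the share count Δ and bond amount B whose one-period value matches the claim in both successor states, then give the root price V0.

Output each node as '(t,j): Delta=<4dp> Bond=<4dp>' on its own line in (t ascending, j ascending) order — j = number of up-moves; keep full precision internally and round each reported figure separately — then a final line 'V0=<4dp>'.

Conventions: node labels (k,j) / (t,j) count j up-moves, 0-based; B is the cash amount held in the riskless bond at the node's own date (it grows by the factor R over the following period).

Under the risk-neutral measure, an up-move has probability p* = (R−d)/(u−d) = 0.7917 and values discount at R = 1.03.
Payoffs at expiry: V(2,0)=14.4900, V(2,1)=0.0000, V(2,2)=0.0000
Node (1,0) S=41.6000: V=(p*·0.0000+(1−p*)·14.4900)/1.03=2.9308; Δ=(0.0000−14.4900)/(47.0080−27.0400)=-0.7257; B=V−Δ·S=33.1183
Node (1,1) S=72.3200: V=(p*·0.0000+(1−p*)·0.0000)/1.03=0.0000; Δ=(0.0000−0.0000)/(81.7216−47.0080)=0.0000; B=V−Δ·S=0.0000
Node (0,0) S=64.0000: V=(p*·0.0000+(1−p*)·2.9308)/1.03=0.5928; Δ=(0.0000−2.9308)/(72.3200−41.6000)=-0.0954; B=V−Δ·S=6.6987
As a check, the time-0 holding Δ(0,0)·S0 + B(0,0) comes to 0.5928 — exactly V0.

(0,0): Delta=-0.0954 Bond=6.6987
(1,0): Delta=-0.7257 Bond=33.1183
(1,1): Delta=0.0000 Bond=0.0000
V0=0.5928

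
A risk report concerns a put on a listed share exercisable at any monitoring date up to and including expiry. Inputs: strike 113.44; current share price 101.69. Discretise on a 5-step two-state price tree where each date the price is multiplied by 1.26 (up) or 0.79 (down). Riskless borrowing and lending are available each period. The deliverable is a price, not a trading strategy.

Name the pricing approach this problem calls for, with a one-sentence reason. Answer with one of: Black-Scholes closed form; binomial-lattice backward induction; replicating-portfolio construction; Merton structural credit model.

framework: binomial-lattice backward induction

Key observation: with exercise allowed before expiry on a discrete up/down model (5 steps from spot 101.69), the strike-113.44 put's value must be rolled back through the tree testing early exercise at each node.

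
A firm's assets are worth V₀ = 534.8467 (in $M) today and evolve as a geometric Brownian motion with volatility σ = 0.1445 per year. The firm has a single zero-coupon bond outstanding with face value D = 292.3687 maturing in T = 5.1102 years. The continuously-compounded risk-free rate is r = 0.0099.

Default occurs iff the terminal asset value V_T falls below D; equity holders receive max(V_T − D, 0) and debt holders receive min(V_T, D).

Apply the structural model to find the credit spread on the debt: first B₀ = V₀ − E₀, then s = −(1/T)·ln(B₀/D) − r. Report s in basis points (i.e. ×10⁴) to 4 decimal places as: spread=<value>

spread=7.3882

With assets at 534.8467 and a single debt payment of 292.3687 at 5.1102 years:
d₁ = [ln(V₀/D) + (r + σ²/2)T] / (σ√T)
   = [ln(534.8467/292.3687) + (0.0099 + 0.5·0.1445²)·5.1102] / (0.1445·√5.1102)
   = [0.603964 + 0.103942] / 0.326653 = 2.167151
d₂ = d₁ − σ√T = 2.167151 − 0.326653 = 1.840498
N(d₁) = 0.984888,  N(d₂) = 0.967152,  e^(−rT) = 0.950667
E₀ = V₀·N(d₁) − D·e^(−rT)·N(d₂)
   = 534.8467·0.984888 − 292.3687·0.950667·0.967152 = 257.948707
B₀ = V₀ − E₀ = 534.8467 − 257.948707 = 276.897993
spread = −(1/T)·ln(B₀/D) − r = −(1/5.1102)·ln(276.897993/292.3687) − 0.0099 = 0.00073882
in basis points: 0.00073882 × 10⁴ = 7.3882 bp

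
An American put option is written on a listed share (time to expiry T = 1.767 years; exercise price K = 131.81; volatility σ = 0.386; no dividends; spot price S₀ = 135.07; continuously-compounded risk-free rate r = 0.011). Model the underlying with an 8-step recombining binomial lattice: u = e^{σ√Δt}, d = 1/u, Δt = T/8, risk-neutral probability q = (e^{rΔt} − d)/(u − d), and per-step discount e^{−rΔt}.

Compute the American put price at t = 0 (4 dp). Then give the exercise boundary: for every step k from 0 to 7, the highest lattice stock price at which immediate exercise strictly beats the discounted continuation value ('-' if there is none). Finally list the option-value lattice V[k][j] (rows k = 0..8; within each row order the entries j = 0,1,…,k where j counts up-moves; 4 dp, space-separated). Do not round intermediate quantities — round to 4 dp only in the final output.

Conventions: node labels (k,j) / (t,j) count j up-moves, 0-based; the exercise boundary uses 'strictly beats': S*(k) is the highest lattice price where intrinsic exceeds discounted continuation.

price = 23.7551
boundary = - - - - 65.3759 78.3796 65.3759 78.3796
tree:
23.7551
32.3238 13.8796
42.6475 20.4451 6.2899
54.3043 29.2673 10.2563 1.6938
66.4341 40.4335 16.3891 3.1526 0.0000
77.2804 53.4304 25.4777 5.8680 0.0000 0.0000
86.3272 66.4341 38.0639 10.9222 0.0000 0.0000 0.0000
93.8731 77.2804 53.4304 20.3298 0.0000 0.0000 0.0000 0.0000
100.1671 86.3272 66.4341 37.8402 0.0000 0.0000 0.0000 0.0000 0.0000

params: Δt=0.22087 u=1.19891 d=0.83409 q=0.46144 e^(-rΔt)=0.99757
t_8 payoffs: 100.1671 86.3272 66.4341 37.8402 0.0000 0.0000 0.0000 0.0000 0.0000
t_7: node(7,0) S=37.9369 payoff=93.8731 vs cont=93.5532 → 93.8731 [stop]  node(7,1) S=54.5296 payoff=77.2804 vs cont=76.9605 → 77.2804 [stop]  node(7,2) S=78.3796 payoff=53.4304 vs cont=53.1105 → 53.4304 [stop]  node(7,3) S=112.6610 payoff=19.1490 vs cont=20.3298 → 20.3298 [wait]  node(7,4) S=161.9363 payoff=0.0000 vs cont=0.0000 → 0.0000 [wait]  node(7,5) S=232.7634 payoff=0.0000 vs cont=0.0000 → 0.0000 [wait]  node(7,6) S=334.5686 payoff=0.0000 vs cont=0.0000 → 0.0000 [wait]  node(7,7) S=480.9009 payoff=0.0000 vs cont=0.0000 → 0.0000 [wait]  ⇒ S*(7)=78.3796
t_6: node(6,0) S=45.4828 payoff=86.3272 vs cont=86.0073 → 86.3272 [stop]  node(6,1) S=65.3759 payoff=66.4341 vs cont=66.1142 → 66.4341 [stop]  node(6,2) S=93.9698 payoff=37.8402 vs cont=38.0639 → 38.0639 [wait]  node(6,3) S=135.0700 payoff=0.0000 vs cont=10.9222 → 10.9222 [wait]  node(6,4) S=194.1464 payoff=0.0000 vs cont=0.0000 → 0.0000 [wait]  node(6,5) S=279.0615 payoff=0.0000 vs cont=0.0000 → 0.0000 [wait]  node(6,6) S=401.1164 payoff=0.0000 vs cont=0.0000 → 0.0000 [wait]  ⇒ S*(6)=65.3759
t_5: node(5,0) S=54.5296 payoff=77.2804 vs cont=76.9605 → 77.2804 [stop]  node(5,1) S=78.3796 payoff=53.4304 vs cont=53.2135 → 53.4304 [stop]  node(5,2) S=112.6610 payoff=19.1490 vs cont=25.4777 → 25.4777 [wait]  node(5,3) S=161.9363 payoff=0.0000 vs cont=5.8680 → 5.8680 [wait]  node(5,4) S=232.7634 payoff=0.0000 vs cont=0.0000 → 0.0000 [wait]  node(5,5) S=334.5686 payoff=0.0000 vs cont=0.0000 → 0.0000 [wait]  ⇒ S*(5)=78.3796
t_4: node(4,0) S=65.3759 payoff=66.4341 vs cont=66.1142 → 66.4341 [stop]  node(4,1) S=93.9698 payoff=37.8402 vs cont=40.4335 → 40.4335 [wait]  node(4,2) S=135.0700 payoff=0.0000 vs cont=16.3891 → 16.3891 [wait]  node(4,3) S=194.1464 payoff=0.0000 vs cont=3.1526 → 3.1526 [wait]  node(4,4) S=279.0615 payoff=0.0000 vs cont=0.0000 → 0.0000 [wait]  ⇒ S*(4)=65.3759
t_3: node(3,0) S=78.3796 payoff=53.4304 vs cont=54.3043 → 54.3043 [wait]  node(3,1) S=112.6610 payoff=19.1490 vs cont=29.2673 → 29.2673 [wait]  node(3,2) S=161.9363 payoff=0.0000 vs cont=10.2563 → 10.2563 [wait]  node(3,3) S=232.7634 payoff=0.0000 vs cont=1.6938 → 1.6938 [wait]  ⇒ S*(3)=-
t_2: node(2,0) S=93.9698 payoff=37.8402 vs cont=42.6475 → 42.6475 [wait]  node(2,1) S=135.0700 payoff=0.0000 vs cont=20.4451 → 20.4451 [wait]  node(2,2) S=194.1464 payoff=0.0000 vs cont=6.2899 → 6.2899 [wait]  ⇒ S*(2)=-
t_1: node(1,0) S=112.6610 payoff=19.1490 vs cont=32.3238 → 32.3238 [wait]  node(1,1) S=161.9363 payoff=0.0000 vs cont=13.8796 → 13.8796 [wait]  ⇒ S*(1)=-
t_0: node(0,0) S=135.0700 payoff=0.0000 vs cont=23.7551 → 23.7551 [wait]  ⇒ S*(0)=-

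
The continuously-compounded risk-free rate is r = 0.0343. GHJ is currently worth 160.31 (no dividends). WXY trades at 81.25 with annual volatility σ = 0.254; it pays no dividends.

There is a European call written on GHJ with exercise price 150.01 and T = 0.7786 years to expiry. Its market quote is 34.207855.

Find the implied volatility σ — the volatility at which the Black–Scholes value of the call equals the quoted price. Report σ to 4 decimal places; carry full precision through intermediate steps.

sigma = 0.4952

At σ = 0.4952 the Black–Scholes value reproduces the quote:
σ√T = 0.4952·√0.7786 = 0.436956
d₁ = (ln(S/K) + (r+σ²/2)T) / (σ√T) = (ln(160.31/150.01) + (0.0343+0.4952²/2)·0.7786) / 0.436956 = (0.066407 + 0.122171) / 0.436956 = 0.431574
d₂ = d₁ − σ√T = 0.431574 − 0.436956 = -0.005382
e^{−rT} = 0.973647
N(d₁) = 0.666974,  N(d₂) = 0.497853
V = S·N(d₁) − K·e^{−rT}·N(d₂) = 106.922662 − 72.714808 = 34.207855 (the observed quote) — the price is monotone increasing in volatility, hence this σ is the only solution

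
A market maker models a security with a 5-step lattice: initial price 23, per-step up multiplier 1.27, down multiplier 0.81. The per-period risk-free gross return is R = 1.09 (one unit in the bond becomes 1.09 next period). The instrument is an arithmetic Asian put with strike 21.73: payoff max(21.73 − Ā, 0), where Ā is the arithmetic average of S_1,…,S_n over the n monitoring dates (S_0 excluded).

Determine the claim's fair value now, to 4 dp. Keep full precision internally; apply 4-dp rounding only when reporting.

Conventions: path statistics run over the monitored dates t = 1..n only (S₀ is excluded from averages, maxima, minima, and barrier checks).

price = 0.5169

With p* = (R−d)/(u−d) = 0.6087, sum probability × payoff across the paths and divide by R^5.
Enumerate all 2^5 = 32 price paths (U = up ×1.27, D = down ×0.81); each path with k up-moves has probability p*^k·(1−p*)^(5−k).
DDDDD: Ā=12.7728, payoff=8.9572, prob=0.009174
UDDDD: Ā=20.0264, payoff=1.7036, prob=0.014271
DUDDD: Ā=17.9104, payoff=3.8196, prob=0.014271
UUDDD: Ā=28.0818, payoff=0.0000, prob=0.022200
DDUDD: Ā=16.1965, payoff=5.5335, prob=0.014271
UDUDD: Ā=25.3945, payoff=0.0000, prob=0.022200
DUUDD: Ā=23.2785, payoff=0.0000, prob=0.022200
UUUDD: Ā=36.4983, payoff=0.0000, prob=0.034533
DDDUD: Ā=14.8082, payoff=6.9218, prob=0.014271
UDDUD: Ā=23.2177, payoff=0.0000, prob=0.022200
DUDUD: Ā=21.1017, payoff=0.6283, prob=0.022200
UUDUD: Ā=33.0854, payoff=0.0000, prob=0.034533
DDUUD: Ā=19.3878, payoff=2.3422, prob=0.022200
UDUUD: Ā=30.3981, payoff=0.0000, prob=0.034533
DUUUD: Ā=28.2821, payoff=0.0000, prob=0.034533
UUUUD: Ā=44.3435, payoff=0.0000, prob=0.053717
DDDDU: Ā=13.6836, payoff=8.0464, prob=0.014271
UDDDU: Ā=21.4546, payoff=0.2754, prob=0.022200
DUDDU: Ā=19.3386, payoff=2.3914, prob=0.022200
UUDDU: Ā=30.3210, payoff=0.0000, prob=0.034533
DDUDU: Ā=17.6246, payoff=4.1054, prob=0.022200
UDUDU: Ā=27.6337, payoff=0.0000, prob=0.034533
DUUDU: Ā=25.5177, payoff=0.0000, prob=0.034533
UUUDU: Ā=40.0092, payoff=0.0000, prob=0.053717
DDDUU: Ā=16.2363, payoff=5.4937, prob=0.022200
UDDUU: Ā=25.4569, payoff=0.0000, prob=0.034533
DUDUU: Ā=23.3409, payoff=0.0000, prob=0.034533
UUDUU: Ā=36.5963, payoff=0.0000, prob=0.053717
DDUUU: Ā=21.6270, payoff=0.1030, prob=0.034533
UDUUU: Ā=33.9089, payoff=0.0000, prob=0.053717
DUUUU: Ā=31.7929, payoff=0.0000, prob=0.053717
UUUUU: Ā=49.8482, payoff=0.0000, prob=0.083560
Price = Σ prob·payoff / R^5 = 0.795382 / 1.538624 = 0.5169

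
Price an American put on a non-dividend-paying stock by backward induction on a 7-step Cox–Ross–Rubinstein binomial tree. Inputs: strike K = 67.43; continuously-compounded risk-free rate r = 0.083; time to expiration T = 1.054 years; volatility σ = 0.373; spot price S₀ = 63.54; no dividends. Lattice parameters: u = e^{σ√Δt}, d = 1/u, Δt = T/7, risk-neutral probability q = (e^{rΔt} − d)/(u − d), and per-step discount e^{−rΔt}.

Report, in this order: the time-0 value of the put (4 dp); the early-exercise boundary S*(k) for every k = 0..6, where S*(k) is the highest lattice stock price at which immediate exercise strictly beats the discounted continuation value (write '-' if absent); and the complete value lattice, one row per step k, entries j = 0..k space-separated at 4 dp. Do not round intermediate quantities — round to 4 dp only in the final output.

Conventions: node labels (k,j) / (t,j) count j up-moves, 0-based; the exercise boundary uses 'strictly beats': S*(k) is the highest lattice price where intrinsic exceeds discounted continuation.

params: Δt=0.15057 u=1.15574 d=0.86525 q=0.50717 e^(-rΔt)=0.98758
t_7 payoffs: 44.3605 36.6156 26.2704 12.4520 0.0000 0.0000 0.0000 0.0000
t_6: node(6,0) S=26.6622 payoff=40.7678 vs cont=39.9304 → 40.7678 [stop]  node(6,1) S=35.6134 payoff=31.8166 vs cont=30.9792 → 31.8166 [stop]  node(6,2) S=47.5697 payoff=19.8603 vs cont=19.0229 → 19.8603 [stop]  node(6,3) S=63.5400 payoff=3.8900 vs cont=6.0605 → 6.0605 [wait]  node(6,4) S=84.8720 payoff=0.0000 vs cont=0.0000 → 0.0000 [wait]  node(6,5) S=113.3656 payoff=0.0000 vs cont=0.0000 → 0.0000 [wait]  node(6,6) S=151.4253 payoff=0.0000 vs cont=0.0000 → 0.0000 [wait]  ⇒ S*(6)=47.5697
t_5: node(5,0) S=30.8144 payoff=36.6156 vs cont=35.7781 → 36.6156 [stop]  node(5,1) S=41.1596 payoff=26.2704 vs cont=25.4329 → 26.2704 [stop]  node(5,2) S=54.9780 payoff=12.4520 vs cont=12.7017 → 12.7017 [wait]  node(5,3) S=73.4355 payoff=0.0000 vs cont=2.9497 → 2.9497 [wait]  node(5,4) S=98.0896 payoff=0.0000 vs cont=0.0000 → 0.0000 [wait]  node(5,5) S=131.0207 payoff=0.0000 vs cont=0.0000 → 0.0000 [wait]  ⇒ S*(5)=41.1596
t_4: node(4,0) S=35.6134 payoff=31.8166 vs cont=30.9792 → 31.8166 [stop]  node(4,1) S=47.5697 payoff=19.8603 vs cont=19.1479 → 19.8603 [stop]  node(4,2) S=63.5400 payoff=3.8900 vs cont=7.6595 → 7.6595 [wait]  node(4,3) S=84.8720 payoff=0.0000 vs cont=1.4356 → 1.4356 [wait]  node(4,4) S=113.3656 payoff=0.0000 vs cont=0.0000 → 0.0000 [wait]  ⇒ S*(4)=47.5697
t_3: node(3,0) S=41.1596 payoff=26.2704 vs cont=25.4329 → 26.2704 [stop]  node(3,1) S=54.9780 payoff=12.4520 vs cont=13.5026 → 13.5026 [wait]  node(3,2) S=73.4355 payoff=0.0000 vs cont=4.4470 → 4.4470 [wait]  node(3,3) S=98.0896 payoff=0.0000 vs cont=0.6987 → 0.6987 [wait]  ⇒ S*(3)=41.1596
t_2: node(2,0) S=47.5697 payoff=19.8603 vs cont=19.5491 → 19.8603 [stop]  node(2,1) S=63.5400 payoff=3.8900 vs cont=8.7992 → 8.7992 [wait]  node(2,2) S=84.8720 payoff=0.0000 vs cont=2.5144 → 2.5144 [wait]  ⇒ S*(2)=47.5697
t_1: node(1,0) S=54.9780 payoff=12.4520 vs cont=14.0735 → 14.0735 [wait]  node(1,1) S=73.4355 payoff=0.0000 vs cont=5.5420 → 5.5420 [wait]  ⇒ S*(1)=-
t_0: node(0,0) S=63.5400 payoff=3.8900 vs cont=9.6255 → 9.6255 [wait]  ⇒ S*(0)=-

price = 9.6255
boundary = - - 47.5697 41.1596 47.5697 41.1596 47.5697
tree:
9.6255
14.0735 5.5420
19.8603 8.7992 2.5144
26.2704 13.5026 4.4470 0.6987
31.8166 19.8603 7.6595 1.4356 0.0000
36.6156 26.2704 12.7017 2.9497 0.0000 0.0000
40.7678 31.8166 19.8603 6.0605 0.0000 0.0000 0.0000
44.3605 36.6156 26.2704 12.4520 0.0000 0.0000 0.0000 0.0000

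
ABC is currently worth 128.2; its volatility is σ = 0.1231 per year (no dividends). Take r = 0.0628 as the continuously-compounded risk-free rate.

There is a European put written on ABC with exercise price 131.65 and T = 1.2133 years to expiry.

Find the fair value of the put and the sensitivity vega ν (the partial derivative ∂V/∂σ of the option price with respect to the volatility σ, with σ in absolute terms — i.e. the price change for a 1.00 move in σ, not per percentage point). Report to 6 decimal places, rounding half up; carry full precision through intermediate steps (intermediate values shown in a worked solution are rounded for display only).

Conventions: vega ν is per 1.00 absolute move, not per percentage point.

price = 4.104887
ν = 51.274604

σ√T = 0.1231·√1.2133 = 0.135595
d₁ = (ln(S/K) + (r+σ²/2)T) / (σ√T) = (ln(128.2/131.65) + (0.0628+0.1231²/2)·1.2133) / 0.135595 = (-0.026555 + 0.085388) / 0.135595 = 0.433888
d₂ = d₁ − σ√T = 0.433888 − 0.135595 = 0.298293
e^{−rT} = 0.926635
N(−d₁) = 0.332185,  N(−d₂) = 0.382740
Put price V = K·e^{−rT}·N(−d₂) − S·N(−d₁) = 46.690990 − 42.586103 = 4.104887
φ(d₁) = (1/√(2π))·e^{−d₁²/2} = 0.363103
ν = S·φ(d₁)·√T = 51.274604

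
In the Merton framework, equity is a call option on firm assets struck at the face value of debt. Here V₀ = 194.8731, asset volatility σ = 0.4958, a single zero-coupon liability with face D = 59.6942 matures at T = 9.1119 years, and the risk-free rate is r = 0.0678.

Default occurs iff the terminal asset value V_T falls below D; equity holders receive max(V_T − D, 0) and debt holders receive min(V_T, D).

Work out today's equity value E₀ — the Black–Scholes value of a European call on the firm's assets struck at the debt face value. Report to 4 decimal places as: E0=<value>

Equity is a call on the firm's assets struck at D = 59.6942:
d₁ = [ln(V₀/D) + (r + σ²/2)T] / (σ√T)
   = [ln(194.8731/59.6942) + (0.0678 + 0.5·0.4958²)·9.1119] / (0.4958·√9.1119)
   = [1.183114 + 1.737720] / 1.496618 = 1.951622
d₂ = d₁ − σ√T = 1.951622 − 1.496618 = 0.455004
N(d₁) = 0.974508,  N(d₂) = 0.675447,  e^(−rT) = 0.539136
E₀ = V₀·N(d₁) − D·e^(−rT)·N(d₂)
   = 194.8731·0.974508 − 59.6942·0.539136·0.675447 = 168.167368

E0=168.1674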